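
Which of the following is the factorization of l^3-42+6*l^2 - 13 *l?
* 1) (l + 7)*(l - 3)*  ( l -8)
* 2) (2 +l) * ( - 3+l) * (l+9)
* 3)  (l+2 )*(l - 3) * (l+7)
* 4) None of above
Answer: 3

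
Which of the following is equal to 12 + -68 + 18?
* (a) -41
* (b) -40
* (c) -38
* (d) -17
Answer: c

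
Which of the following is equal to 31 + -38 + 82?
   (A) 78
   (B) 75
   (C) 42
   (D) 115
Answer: B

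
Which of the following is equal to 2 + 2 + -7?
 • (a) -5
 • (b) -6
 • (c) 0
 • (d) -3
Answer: d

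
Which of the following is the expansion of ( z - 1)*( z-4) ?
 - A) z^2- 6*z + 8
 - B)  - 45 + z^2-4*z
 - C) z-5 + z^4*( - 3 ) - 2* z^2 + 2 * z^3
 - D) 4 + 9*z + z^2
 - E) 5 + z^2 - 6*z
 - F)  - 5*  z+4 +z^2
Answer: F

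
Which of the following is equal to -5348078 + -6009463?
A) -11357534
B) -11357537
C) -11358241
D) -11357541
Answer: D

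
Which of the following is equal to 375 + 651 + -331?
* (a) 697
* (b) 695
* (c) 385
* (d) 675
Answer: b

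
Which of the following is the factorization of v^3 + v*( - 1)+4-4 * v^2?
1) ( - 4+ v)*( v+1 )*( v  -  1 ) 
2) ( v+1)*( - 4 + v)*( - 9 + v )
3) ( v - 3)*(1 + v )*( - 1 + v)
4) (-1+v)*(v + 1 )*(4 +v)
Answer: 1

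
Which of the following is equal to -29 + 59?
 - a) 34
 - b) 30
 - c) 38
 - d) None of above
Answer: b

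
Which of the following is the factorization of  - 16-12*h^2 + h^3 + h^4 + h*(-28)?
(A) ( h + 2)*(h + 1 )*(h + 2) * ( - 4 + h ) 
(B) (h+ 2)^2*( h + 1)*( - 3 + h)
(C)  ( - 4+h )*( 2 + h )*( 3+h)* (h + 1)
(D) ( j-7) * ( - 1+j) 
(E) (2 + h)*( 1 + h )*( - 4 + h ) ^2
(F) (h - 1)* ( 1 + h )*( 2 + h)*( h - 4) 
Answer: A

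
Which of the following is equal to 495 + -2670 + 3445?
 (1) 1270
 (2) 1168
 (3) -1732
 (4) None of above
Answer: 1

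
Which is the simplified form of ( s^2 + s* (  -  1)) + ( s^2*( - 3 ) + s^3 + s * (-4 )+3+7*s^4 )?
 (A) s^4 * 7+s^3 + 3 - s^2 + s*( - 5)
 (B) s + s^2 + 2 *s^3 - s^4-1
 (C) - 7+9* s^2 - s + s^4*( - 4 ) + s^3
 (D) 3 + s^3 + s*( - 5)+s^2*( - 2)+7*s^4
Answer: D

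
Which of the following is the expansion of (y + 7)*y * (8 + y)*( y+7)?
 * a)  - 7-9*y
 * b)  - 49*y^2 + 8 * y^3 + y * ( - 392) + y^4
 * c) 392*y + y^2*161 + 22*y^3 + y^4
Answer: c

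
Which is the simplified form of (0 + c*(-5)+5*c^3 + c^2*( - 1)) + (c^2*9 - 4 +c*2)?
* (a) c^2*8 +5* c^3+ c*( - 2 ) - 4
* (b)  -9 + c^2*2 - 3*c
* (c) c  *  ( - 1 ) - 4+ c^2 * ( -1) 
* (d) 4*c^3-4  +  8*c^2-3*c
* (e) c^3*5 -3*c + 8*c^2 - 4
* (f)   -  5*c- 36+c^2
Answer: e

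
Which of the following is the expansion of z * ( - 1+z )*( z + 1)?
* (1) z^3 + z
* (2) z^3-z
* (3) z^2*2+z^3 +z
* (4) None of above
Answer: 2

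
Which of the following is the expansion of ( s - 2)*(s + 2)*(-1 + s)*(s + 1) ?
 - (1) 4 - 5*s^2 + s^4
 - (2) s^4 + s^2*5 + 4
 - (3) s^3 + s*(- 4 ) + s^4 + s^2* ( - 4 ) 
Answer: 1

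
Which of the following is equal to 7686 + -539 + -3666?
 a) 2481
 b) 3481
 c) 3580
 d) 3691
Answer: b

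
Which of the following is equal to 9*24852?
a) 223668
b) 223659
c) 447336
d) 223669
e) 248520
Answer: a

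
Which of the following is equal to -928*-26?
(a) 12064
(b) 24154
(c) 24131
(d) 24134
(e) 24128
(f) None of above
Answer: e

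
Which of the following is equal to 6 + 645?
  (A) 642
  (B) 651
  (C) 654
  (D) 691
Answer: B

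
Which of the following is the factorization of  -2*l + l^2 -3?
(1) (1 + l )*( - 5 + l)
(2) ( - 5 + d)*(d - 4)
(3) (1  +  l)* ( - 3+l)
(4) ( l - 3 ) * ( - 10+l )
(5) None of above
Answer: 3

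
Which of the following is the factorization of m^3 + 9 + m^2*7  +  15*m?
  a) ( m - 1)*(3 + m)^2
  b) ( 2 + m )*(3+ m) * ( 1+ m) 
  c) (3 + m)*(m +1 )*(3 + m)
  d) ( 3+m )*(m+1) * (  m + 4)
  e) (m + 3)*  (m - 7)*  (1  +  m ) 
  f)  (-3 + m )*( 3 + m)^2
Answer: c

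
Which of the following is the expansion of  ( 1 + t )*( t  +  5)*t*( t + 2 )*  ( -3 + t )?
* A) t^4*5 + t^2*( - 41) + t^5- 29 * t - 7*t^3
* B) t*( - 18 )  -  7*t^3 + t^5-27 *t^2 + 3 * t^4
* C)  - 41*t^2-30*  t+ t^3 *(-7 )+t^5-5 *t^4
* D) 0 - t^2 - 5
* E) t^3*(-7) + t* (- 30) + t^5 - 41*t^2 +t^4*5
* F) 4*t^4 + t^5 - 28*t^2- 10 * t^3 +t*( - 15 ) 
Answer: E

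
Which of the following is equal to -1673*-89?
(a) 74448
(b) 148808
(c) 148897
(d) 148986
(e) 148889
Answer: c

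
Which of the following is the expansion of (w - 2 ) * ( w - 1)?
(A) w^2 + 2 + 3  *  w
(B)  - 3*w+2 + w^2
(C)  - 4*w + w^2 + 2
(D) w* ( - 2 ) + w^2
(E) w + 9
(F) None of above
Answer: B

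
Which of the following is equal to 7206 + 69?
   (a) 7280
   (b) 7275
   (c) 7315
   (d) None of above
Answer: b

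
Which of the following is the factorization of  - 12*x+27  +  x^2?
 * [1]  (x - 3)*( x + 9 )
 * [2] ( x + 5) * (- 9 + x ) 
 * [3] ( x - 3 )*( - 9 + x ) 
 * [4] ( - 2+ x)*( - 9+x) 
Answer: 3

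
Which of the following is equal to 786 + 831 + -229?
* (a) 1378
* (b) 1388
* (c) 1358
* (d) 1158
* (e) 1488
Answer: b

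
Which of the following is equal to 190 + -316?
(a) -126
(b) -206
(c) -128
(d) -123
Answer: a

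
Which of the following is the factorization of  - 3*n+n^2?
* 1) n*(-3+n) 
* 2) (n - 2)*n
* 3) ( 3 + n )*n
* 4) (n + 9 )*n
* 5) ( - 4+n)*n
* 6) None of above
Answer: 1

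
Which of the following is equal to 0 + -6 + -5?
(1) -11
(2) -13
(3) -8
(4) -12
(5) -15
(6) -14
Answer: 1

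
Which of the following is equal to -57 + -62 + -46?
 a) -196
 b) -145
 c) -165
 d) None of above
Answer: c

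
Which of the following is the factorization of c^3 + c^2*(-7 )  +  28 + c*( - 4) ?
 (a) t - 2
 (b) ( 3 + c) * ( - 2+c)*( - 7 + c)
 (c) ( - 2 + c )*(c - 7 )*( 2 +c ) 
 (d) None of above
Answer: c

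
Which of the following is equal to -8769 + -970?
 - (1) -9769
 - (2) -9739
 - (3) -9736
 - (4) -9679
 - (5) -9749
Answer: 2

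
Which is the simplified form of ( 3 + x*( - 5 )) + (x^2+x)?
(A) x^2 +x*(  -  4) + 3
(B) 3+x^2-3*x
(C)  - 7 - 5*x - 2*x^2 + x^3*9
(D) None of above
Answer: A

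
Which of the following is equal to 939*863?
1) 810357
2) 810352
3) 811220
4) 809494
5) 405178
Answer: 1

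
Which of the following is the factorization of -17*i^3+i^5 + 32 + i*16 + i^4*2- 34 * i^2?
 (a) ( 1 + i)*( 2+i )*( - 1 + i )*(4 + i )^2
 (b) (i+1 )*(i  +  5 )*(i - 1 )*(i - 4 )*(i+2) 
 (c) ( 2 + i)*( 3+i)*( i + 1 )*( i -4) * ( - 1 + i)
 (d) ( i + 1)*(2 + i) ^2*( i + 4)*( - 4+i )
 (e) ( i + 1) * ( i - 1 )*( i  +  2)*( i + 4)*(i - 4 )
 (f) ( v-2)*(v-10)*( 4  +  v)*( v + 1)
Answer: e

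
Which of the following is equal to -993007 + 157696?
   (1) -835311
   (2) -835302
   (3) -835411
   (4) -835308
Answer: 1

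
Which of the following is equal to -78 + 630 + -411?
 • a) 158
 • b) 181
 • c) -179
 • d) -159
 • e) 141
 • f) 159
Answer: e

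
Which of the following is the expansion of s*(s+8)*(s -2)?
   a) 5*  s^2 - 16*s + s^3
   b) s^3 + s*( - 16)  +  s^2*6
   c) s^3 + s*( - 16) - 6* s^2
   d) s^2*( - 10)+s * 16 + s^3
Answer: b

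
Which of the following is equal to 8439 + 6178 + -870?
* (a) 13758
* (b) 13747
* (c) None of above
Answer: b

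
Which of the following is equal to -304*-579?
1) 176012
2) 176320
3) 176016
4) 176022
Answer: 3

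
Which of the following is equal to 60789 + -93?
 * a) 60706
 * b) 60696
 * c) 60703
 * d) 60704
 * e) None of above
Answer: b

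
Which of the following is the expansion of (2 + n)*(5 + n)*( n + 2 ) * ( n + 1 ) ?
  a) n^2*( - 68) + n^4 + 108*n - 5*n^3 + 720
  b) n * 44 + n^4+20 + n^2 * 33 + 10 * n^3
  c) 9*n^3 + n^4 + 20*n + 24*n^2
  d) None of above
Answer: b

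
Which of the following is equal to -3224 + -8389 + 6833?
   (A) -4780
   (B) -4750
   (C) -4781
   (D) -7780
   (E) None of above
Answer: A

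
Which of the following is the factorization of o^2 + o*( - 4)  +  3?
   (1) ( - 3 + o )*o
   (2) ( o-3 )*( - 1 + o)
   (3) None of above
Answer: 2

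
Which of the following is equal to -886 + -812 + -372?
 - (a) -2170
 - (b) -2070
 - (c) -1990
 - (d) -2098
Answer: b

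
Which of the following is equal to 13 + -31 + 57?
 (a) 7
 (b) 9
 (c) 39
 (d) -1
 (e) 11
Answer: c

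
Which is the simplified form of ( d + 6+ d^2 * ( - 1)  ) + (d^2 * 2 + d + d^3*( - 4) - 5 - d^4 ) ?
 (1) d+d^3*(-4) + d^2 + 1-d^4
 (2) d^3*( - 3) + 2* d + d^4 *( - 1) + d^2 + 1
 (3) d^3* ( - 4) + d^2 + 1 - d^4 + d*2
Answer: 3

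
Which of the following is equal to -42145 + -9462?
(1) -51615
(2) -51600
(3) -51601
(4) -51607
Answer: 4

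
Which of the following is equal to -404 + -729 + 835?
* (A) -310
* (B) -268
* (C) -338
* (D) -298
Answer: D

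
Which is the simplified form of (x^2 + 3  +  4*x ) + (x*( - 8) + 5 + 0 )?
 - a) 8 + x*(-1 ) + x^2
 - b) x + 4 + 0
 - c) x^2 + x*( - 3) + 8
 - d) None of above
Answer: d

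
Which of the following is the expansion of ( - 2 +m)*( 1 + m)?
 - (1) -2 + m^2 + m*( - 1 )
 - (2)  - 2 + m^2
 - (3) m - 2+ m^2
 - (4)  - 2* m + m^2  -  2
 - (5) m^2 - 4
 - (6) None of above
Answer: 1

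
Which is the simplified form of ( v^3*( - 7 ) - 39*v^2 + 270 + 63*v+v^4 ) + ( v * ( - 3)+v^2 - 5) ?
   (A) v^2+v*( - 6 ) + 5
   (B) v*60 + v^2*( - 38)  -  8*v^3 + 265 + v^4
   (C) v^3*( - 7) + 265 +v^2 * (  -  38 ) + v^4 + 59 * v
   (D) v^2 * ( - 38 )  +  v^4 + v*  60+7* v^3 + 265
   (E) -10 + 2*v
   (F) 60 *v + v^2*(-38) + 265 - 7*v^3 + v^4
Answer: F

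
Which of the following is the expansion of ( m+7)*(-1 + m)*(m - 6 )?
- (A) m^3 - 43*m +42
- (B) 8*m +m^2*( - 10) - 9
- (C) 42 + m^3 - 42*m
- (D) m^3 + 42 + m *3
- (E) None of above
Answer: A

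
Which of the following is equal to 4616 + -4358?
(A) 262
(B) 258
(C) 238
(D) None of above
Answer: B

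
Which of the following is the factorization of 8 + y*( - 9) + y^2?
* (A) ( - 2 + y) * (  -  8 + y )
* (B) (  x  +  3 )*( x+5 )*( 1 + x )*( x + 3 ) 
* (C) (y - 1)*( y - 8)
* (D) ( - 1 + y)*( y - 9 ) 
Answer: C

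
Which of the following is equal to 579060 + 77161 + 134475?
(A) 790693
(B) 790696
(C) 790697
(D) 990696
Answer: B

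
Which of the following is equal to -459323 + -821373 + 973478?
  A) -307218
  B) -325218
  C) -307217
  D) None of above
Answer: A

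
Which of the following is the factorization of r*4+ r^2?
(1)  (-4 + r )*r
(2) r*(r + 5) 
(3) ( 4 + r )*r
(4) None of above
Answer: 3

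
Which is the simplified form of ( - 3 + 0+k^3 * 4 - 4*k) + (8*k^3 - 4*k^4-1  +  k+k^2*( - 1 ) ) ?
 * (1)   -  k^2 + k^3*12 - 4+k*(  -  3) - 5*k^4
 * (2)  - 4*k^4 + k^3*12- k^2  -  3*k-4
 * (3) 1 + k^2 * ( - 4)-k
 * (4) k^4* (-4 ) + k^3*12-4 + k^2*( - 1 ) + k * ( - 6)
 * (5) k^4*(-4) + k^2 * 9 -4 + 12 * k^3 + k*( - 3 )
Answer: 2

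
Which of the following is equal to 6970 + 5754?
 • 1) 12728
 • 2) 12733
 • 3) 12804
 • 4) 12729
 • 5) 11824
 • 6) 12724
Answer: 6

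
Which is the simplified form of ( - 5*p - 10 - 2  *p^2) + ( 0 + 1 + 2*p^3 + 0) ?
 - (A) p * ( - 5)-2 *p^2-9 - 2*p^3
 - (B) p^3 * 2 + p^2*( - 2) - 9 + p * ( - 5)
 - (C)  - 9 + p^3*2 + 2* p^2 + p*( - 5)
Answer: B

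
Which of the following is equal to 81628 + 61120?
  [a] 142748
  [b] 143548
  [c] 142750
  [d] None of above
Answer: a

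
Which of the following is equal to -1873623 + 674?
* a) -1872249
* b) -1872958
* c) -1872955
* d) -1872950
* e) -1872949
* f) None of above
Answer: e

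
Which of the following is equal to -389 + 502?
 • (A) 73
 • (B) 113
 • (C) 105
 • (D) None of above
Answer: B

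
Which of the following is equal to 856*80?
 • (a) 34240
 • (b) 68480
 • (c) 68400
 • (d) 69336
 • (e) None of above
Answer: b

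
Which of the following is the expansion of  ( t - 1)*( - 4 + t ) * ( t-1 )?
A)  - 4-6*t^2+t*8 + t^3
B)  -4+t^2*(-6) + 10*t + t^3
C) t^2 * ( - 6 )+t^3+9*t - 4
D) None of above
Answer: C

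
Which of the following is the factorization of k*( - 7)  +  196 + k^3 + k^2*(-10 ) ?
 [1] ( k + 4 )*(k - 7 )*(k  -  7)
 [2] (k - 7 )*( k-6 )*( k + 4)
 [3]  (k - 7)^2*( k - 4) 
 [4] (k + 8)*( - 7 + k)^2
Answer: 1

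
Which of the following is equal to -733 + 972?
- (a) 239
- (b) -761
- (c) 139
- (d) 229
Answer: a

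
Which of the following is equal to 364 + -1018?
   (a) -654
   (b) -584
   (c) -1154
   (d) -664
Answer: a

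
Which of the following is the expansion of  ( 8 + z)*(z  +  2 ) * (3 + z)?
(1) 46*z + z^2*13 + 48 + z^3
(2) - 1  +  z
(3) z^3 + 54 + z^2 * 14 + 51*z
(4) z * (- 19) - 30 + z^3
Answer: 1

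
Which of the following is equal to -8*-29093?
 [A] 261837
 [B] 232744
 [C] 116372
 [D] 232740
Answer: B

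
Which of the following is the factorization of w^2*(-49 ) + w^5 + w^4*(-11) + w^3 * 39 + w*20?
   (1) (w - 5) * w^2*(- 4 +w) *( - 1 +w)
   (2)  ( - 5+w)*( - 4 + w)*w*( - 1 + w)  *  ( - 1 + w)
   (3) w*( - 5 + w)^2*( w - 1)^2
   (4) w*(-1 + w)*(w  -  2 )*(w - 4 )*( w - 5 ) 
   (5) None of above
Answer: 2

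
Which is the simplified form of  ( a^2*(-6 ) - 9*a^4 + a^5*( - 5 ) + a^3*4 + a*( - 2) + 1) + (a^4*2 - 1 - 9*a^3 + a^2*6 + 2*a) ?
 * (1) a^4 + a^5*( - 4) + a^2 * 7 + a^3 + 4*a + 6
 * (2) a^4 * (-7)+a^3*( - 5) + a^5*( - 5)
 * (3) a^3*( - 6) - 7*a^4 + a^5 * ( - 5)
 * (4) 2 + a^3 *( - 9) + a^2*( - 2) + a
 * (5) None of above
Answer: 2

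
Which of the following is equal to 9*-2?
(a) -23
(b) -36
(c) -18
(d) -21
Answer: c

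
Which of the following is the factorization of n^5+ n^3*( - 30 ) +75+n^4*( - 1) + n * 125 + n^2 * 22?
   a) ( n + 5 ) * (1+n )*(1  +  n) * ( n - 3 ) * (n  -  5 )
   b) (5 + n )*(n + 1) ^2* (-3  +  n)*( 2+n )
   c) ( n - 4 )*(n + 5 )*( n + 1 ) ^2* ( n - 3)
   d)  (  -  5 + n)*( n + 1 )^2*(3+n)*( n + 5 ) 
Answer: a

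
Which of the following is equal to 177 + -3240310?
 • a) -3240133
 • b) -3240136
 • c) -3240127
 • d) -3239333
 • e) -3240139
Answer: a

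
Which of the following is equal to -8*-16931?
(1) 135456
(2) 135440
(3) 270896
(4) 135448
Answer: 4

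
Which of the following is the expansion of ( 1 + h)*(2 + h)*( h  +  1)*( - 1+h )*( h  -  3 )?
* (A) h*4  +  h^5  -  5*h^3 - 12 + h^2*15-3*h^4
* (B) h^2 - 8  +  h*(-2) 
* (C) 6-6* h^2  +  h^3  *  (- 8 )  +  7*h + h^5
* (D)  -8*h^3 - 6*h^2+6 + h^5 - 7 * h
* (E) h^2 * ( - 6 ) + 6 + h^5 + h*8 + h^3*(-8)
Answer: C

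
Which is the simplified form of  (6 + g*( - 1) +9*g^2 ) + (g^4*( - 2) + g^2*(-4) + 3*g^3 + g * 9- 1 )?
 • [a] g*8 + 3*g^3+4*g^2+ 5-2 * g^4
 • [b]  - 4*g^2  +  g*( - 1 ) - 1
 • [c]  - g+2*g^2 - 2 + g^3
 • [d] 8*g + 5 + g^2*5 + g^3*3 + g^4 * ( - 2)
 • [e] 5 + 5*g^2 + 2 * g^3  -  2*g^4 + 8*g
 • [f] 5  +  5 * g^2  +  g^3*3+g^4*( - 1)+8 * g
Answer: d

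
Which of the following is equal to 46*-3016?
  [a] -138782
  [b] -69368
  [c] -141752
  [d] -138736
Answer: d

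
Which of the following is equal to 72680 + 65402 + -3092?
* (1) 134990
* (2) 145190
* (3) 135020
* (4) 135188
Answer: 1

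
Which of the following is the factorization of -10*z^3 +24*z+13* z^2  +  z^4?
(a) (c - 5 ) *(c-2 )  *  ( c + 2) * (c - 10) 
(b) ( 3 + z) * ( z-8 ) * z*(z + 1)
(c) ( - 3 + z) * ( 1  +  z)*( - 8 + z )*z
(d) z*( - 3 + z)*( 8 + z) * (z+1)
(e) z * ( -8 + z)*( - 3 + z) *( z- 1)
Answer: c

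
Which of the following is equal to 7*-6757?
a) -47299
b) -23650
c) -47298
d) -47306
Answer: a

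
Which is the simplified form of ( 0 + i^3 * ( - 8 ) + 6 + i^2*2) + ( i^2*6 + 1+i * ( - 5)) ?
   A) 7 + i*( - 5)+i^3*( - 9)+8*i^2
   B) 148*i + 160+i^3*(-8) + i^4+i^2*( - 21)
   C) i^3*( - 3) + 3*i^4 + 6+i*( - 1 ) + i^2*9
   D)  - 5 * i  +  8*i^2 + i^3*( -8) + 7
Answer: D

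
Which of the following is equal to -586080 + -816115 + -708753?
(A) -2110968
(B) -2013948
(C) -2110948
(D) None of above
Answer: C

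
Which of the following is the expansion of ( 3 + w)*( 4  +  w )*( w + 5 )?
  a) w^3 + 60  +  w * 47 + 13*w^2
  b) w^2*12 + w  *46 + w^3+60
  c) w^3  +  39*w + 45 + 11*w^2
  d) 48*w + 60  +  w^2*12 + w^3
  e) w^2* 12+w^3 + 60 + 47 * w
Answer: e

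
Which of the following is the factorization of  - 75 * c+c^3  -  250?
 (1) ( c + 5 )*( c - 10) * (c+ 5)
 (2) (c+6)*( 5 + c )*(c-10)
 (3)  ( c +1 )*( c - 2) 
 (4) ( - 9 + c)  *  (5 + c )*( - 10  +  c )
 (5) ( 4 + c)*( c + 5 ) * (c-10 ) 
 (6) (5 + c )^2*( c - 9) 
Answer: 1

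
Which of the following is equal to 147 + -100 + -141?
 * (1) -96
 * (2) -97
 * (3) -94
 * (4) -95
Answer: 3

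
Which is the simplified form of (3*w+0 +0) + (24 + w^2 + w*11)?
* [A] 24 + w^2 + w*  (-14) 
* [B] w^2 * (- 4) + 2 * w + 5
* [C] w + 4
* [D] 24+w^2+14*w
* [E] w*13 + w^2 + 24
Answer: D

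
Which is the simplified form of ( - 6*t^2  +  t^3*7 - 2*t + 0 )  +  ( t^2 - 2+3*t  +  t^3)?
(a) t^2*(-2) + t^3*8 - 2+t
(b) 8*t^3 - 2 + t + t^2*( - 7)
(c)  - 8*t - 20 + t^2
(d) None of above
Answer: d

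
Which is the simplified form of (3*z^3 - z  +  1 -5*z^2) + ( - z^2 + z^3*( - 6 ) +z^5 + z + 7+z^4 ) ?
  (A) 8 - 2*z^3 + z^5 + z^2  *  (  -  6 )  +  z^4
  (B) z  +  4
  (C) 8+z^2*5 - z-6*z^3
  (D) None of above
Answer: D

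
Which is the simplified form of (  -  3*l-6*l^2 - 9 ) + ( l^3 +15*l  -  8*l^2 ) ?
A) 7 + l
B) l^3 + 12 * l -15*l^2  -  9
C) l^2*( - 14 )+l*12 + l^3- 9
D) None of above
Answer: C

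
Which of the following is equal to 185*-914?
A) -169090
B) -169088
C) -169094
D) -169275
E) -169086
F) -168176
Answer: A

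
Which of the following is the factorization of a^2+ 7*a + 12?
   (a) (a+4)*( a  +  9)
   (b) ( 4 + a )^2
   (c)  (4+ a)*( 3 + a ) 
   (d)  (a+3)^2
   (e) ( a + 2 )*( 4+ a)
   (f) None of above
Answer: c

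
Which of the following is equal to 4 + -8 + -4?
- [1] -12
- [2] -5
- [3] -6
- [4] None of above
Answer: 4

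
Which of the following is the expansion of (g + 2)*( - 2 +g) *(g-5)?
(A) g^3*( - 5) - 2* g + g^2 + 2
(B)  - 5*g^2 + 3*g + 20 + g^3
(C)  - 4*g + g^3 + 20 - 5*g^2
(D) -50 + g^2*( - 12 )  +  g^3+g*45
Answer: C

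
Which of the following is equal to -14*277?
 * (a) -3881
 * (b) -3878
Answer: b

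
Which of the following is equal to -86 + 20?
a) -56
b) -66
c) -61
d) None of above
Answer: b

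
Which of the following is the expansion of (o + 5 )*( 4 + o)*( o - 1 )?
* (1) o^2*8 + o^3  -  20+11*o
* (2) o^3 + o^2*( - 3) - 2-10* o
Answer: 1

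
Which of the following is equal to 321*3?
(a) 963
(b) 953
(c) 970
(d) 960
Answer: a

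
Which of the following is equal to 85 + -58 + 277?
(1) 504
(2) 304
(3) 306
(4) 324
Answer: 2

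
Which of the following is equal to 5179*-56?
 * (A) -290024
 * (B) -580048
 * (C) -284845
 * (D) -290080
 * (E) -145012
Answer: A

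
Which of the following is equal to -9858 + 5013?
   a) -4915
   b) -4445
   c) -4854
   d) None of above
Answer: d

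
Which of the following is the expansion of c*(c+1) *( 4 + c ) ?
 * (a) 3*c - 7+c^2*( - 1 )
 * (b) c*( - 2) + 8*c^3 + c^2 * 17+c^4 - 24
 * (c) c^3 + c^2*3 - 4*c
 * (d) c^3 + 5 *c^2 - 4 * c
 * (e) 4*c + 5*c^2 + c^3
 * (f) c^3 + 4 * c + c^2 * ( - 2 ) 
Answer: e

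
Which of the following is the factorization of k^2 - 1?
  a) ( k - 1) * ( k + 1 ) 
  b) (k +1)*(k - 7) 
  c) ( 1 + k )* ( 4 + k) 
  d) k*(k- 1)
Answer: a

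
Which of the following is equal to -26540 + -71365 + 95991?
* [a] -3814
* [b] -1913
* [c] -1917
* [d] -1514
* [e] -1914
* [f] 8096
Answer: e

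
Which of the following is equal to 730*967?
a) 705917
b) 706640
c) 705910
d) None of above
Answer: c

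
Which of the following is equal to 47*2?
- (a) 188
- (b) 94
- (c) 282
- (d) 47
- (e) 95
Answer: b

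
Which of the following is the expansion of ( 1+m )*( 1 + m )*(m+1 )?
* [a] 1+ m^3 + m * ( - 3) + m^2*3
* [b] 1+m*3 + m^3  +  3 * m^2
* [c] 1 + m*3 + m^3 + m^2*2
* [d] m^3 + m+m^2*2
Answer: b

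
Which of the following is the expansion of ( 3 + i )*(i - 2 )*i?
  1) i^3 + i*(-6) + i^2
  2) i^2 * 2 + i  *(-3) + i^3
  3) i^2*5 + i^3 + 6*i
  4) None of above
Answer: 1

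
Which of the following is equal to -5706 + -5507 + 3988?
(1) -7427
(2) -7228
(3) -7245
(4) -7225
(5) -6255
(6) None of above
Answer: 4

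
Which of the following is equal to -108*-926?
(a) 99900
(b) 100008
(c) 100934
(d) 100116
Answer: b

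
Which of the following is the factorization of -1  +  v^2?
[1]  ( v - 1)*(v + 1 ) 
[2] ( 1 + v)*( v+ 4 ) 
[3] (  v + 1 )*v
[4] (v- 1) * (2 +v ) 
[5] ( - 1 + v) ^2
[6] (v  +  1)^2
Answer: 1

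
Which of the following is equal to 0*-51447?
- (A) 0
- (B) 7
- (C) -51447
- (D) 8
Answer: A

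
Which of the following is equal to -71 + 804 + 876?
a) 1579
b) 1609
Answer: b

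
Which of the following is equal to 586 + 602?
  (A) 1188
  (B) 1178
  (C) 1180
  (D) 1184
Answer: A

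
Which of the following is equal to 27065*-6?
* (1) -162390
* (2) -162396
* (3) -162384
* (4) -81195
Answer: 1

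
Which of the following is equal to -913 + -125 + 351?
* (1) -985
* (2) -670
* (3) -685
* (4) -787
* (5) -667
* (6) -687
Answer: 6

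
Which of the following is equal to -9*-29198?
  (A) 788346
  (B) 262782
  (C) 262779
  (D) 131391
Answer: B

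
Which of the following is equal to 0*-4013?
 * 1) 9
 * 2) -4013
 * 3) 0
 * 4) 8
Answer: 3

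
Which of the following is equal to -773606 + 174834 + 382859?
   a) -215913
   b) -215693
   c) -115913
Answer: a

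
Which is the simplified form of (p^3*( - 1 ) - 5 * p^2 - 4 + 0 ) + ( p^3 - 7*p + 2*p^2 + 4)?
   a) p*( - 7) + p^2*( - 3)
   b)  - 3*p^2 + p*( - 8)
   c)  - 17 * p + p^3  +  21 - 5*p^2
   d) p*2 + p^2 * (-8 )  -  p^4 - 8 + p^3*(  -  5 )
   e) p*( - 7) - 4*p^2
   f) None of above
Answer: a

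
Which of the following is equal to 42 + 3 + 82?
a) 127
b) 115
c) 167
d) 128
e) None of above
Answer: a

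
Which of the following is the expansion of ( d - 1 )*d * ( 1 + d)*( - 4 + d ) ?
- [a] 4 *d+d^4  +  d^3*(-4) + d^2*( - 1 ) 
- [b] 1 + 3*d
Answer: a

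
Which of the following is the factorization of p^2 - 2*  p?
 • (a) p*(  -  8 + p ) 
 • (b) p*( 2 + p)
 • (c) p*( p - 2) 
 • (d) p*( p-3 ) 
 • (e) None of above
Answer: c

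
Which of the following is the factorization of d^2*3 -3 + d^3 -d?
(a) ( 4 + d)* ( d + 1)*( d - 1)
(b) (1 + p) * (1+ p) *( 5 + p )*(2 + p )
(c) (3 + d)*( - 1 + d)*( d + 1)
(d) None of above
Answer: c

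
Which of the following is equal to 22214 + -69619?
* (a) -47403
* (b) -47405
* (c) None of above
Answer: b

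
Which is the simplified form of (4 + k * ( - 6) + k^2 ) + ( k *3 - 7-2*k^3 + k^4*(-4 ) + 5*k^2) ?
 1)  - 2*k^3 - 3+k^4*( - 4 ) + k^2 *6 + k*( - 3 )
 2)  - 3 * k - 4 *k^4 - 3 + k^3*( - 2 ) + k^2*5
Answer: 1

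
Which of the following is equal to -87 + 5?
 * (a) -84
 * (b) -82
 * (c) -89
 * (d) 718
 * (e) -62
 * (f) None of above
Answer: b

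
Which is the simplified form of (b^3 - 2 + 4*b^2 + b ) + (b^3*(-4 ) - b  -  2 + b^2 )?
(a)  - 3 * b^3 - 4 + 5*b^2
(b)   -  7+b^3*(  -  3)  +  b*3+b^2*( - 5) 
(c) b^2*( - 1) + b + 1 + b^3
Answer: a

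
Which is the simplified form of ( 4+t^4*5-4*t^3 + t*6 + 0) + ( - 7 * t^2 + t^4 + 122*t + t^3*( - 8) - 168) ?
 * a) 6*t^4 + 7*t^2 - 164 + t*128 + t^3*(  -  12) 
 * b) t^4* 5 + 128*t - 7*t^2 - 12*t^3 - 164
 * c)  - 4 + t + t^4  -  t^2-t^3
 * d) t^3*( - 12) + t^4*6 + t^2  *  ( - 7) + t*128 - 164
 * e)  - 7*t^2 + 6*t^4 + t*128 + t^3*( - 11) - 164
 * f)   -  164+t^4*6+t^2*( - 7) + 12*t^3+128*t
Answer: d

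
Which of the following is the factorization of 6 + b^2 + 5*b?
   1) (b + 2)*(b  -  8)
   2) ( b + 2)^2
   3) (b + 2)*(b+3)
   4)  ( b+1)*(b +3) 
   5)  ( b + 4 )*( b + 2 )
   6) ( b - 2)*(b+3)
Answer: 3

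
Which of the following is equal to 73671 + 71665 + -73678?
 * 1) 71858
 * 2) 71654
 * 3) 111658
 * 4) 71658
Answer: 4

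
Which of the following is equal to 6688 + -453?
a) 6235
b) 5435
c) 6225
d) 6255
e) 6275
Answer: a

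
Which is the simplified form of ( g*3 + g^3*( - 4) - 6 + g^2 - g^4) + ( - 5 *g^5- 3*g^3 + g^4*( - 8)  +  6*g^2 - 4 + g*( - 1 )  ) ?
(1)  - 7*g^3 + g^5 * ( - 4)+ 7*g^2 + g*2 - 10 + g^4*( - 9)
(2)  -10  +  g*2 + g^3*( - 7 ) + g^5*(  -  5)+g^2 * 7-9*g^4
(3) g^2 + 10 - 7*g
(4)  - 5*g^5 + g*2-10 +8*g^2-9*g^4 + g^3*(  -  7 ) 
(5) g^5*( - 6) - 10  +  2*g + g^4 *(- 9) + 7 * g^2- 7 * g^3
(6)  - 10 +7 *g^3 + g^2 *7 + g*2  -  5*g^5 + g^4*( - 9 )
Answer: 2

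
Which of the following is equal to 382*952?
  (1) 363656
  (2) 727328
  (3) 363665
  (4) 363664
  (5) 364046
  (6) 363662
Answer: 4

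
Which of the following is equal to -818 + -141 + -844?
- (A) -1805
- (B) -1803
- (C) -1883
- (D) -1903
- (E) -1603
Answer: B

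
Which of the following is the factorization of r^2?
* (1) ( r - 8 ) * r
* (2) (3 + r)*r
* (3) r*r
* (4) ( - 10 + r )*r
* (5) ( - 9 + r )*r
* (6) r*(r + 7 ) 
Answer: 3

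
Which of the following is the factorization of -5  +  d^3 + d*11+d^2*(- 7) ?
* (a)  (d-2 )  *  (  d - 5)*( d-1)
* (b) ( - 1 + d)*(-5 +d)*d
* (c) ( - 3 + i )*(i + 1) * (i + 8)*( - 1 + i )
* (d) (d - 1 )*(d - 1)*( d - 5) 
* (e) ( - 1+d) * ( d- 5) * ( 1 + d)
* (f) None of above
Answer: d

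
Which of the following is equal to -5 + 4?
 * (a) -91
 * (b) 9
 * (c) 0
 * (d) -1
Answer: d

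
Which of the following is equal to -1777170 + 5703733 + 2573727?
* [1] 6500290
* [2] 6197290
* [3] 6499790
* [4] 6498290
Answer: 1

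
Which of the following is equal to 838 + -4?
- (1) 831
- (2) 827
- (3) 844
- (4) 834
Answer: 4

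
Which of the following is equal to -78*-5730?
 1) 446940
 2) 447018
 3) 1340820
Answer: 1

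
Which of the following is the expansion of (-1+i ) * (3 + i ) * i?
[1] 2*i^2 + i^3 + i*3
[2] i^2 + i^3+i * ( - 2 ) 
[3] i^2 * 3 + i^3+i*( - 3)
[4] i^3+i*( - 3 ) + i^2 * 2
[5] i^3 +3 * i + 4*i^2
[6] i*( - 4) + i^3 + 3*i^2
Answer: 4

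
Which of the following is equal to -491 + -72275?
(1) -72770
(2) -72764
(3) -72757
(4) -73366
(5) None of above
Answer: 5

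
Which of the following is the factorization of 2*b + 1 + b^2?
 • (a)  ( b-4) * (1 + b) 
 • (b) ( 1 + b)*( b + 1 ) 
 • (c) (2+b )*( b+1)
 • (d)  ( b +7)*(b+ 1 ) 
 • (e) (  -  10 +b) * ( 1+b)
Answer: b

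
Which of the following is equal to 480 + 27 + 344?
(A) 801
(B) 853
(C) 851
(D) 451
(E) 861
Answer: C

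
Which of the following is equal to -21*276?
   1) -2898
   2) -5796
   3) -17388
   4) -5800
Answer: 2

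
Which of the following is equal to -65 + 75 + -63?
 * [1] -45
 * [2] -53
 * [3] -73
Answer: 2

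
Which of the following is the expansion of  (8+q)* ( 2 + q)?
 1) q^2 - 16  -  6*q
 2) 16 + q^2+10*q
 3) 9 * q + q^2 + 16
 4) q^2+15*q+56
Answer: 2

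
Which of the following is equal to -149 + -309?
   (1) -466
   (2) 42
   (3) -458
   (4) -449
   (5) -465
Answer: 3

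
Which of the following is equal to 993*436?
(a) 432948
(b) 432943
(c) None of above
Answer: a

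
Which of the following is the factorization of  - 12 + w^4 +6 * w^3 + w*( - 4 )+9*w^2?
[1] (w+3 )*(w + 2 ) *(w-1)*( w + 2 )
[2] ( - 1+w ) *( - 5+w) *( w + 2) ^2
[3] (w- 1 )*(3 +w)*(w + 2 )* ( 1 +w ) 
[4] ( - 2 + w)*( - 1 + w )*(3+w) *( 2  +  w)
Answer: 1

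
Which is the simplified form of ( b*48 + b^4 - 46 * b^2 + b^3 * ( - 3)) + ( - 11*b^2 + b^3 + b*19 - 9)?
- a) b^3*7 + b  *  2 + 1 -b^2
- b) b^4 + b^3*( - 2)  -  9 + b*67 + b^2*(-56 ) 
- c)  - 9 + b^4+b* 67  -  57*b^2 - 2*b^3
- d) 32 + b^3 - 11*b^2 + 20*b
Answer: c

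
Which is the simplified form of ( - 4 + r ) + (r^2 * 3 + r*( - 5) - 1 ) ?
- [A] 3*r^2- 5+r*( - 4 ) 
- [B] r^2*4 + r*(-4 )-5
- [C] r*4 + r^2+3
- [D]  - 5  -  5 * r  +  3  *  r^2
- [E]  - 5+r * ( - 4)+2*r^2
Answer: A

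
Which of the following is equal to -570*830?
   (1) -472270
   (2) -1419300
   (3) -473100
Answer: 3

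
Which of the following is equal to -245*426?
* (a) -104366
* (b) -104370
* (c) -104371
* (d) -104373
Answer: b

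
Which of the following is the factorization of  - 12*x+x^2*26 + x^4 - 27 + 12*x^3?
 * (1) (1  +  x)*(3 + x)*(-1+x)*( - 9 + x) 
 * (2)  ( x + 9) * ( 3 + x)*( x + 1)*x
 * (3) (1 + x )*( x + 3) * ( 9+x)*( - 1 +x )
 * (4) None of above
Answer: 3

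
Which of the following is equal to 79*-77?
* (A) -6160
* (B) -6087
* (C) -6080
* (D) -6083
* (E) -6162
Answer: D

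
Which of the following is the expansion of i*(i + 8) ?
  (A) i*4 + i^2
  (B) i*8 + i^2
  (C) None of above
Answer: B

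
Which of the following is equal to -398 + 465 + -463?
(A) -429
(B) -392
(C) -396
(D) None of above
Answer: C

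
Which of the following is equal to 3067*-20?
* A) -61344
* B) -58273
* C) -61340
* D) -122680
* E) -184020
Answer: C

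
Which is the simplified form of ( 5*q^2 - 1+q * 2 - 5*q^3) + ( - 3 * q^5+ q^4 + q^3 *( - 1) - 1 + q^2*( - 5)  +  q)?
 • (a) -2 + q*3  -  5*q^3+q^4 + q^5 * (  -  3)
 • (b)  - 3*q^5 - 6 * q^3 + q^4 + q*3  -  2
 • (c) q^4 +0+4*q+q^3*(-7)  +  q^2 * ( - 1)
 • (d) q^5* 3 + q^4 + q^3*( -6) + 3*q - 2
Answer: b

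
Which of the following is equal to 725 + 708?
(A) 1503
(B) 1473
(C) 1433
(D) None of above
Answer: C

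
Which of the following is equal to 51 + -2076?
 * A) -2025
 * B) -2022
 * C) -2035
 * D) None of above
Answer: A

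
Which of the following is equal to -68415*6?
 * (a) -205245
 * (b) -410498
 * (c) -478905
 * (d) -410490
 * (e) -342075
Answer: d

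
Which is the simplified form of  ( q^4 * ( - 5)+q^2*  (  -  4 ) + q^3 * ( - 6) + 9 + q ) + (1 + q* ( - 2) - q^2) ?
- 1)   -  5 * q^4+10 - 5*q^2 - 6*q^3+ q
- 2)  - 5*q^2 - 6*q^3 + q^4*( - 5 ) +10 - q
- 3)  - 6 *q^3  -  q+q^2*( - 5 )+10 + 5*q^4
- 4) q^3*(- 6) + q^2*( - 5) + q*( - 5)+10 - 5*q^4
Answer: 2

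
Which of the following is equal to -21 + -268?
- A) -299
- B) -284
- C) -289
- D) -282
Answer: C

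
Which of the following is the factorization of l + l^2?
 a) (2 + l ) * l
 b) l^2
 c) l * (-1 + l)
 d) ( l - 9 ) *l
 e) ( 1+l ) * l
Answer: e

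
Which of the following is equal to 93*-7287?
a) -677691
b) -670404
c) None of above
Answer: a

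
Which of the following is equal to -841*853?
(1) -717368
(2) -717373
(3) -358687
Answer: 2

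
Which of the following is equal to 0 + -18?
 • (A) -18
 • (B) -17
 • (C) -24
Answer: A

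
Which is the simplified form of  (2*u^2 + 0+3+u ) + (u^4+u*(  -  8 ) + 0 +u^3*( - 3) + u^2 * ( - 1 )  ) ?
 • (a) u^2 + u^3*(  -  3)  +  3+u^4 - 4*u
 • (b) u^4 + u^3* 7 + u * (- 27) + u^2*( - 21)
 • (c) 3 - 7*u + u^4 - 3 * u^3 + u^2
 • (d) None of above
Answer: c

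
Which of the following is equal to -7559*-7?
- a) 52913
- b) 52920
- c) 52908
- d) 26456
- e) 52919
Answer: a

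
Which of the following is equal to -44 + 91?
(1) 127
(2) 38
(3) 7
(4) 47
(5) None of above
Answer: 4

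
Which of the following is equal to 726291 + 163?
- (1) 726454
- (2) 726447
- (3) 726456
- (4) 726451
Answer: 1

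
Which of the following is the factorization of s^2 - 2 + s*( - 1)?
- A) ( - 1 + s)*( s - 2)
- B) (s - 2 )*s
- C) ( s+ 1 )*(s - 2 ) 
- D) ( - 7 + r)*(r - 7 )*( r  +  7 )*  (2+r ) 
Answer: C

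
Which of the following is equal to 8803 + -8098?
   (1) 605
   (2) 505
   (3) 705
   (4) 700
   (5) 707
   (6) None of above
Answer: 3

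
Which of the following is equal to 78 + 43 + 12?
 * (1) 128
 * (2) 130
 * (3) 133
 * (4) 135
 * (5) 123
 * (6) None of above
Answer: 3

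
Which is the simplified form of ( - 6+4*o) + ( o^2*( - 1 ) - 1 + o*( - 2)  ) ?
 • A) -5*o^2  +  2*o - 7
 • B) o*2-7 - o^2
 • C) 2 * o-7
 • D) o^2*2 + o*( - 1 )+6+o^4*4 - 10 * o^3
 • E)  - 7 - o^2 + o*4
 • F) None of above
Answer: B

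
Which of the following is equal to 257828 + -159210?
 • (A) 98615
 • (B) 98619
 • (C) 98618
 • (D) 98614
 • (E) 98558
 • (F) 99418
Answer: C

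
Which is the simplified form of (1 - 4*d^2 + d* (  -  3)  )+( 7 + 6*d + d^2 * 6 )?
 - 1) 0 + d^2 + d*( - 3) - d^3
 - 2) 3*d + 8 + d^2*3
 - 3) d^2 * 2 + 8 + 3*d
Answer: 3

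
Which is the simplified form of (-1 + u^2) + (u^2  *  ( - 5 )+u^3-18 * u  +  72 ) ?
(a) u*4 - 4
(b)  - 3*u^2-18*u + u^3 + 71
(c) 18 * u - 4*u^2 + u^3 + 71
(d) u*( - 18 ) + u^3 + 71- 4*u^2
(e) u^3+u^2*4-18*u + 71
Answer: d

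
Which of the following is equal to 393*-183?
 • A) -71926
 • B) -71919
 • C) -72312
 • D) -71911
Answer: B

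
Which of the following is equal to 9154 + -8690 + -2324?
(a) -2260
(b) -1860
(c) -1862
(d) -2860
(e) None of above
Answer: b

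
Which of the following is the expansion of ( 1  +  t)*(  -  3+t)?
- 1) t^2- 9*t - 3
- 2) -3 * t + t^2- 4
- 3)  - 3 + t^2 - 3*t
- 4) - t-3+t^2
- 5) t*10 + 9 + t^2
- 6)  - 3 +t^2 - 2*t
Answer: 6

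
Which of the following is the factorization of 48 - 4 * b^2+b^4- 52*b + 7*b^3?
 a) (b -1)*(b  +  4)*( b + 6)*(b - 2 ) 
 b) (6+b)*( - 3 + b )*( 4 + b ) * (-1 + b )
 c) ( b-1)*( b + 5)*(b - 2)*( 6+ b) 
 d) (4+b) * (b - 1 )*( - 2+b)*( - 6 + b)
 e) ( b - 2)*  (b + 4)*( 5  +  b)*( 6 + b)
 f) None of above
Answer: a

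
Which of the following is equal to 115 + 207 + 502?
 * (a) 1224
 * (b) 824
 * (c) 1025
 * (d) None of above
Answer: b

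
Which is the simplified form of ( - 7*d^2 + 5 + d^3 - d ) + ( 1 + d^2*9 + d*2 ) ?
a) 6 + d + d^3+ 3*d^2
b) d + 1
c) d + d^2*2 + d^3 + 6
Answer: c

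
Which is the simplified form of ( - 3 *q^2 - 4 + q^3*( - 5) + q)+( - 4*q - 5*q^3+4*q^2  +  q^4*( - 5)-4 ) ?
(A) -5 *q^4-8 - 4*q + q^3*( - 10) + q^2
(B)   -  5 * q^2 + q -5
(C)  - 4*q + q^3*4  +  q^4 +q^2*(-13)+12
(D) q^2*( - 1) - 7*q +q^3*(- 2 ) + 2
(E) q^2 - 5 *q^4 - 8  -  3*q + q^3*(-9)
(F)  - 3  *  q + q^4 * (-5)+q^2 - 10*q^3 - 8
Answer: F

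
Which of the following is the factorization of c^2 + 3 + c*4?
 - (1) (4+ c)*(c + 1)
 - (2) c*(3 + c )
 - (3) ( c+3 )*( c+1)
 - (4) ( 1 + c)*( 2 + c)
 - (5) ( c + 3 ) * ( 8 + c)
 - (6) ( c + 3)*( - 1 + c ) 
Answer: 3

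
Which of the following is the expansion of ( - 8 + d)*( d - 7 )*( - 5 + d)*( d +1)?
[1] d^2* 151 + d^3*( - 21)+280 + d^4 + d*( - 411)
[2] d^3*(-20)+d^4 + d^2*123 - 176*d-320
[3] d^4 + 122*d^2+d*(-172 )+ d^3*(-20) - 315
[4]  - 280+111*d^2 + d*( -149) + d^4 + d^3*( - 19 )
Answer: 4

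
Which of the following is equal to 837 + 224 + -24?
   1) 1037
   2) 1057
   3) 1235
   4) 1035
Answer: 1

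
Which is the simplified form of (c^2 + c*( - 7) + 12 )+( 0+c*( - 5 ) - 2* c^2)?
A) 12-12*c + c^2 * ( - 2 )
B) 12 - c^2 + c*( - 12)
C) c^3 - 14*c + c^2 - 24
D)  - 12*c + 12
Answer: B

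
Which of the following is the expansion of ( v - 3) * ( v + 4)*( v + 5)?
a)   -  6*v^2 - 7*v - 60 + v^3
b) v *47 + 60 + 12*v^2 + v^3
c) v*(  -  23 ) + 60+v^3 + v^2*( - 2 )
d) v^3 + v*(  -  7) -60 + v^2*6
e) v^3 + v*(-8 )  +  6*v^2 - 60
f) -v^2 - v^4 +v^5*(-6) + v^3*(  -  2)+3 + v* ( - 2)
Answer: d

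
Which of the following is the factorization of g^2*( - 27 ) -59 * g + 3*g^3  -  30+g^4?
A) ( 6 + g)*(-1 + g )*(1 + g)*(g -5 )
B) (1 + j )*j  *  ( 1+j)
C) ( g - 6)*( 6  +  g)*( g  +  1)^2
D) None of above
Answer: D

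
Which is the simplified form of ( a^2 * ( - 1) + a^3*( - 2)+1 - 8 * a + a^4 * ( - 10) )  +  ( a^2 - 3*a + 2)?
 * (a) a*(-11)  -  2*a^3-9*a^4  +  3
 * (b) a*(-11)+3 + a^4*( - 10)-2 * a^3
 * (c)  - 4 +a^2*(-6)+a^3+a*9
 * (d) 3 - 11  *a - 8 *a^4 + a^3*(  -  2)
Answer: b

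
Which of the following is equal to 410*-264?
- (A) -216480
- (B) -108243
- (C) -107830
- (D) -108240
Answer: D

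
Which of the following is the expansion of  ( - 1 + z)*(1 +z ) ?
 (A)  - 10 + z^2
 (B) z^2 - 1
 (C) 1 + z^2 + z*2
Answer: B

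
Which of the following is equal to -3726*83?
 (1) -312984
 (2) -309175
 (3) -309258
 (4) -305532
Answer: 3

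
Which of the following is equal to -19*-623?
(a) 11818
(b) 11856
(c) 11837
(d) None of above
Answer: c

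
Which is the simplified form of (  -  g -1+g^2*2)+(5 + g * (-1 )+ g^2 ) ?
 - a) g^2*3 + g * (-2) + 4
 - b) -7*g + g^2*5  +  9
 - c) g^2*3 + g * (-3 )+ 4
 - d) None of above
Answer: a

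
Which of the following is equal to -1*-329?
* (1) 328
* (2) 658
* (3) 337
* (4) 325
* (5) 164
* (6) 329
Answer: 6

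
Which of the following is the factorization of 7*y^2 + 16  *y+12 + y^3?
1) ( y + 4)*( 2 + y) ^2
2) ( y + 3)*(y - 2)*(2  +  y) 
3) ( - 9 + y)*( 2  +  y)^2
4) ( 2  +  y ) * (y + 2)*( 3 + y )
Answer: 4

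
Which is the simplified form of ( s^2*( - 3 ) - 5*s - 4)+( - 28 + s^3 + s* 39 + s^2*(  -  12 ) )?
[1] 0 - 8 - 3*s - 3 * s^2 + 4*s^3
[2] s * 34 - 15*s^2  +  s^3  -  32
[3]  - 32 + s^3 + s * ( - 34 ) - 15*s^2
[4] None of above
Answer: 2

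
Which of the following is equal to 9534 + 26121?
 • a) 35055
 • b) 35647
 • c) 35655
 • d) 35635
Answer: c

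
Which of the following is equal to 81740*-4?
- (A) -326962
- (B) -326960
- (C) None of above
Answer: B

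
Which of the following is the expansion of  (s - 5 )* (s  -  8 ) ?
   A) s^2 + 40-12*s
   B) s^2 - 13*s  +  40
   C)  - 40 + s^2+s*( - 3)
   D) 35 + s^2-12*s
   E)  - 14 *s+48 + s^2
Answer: B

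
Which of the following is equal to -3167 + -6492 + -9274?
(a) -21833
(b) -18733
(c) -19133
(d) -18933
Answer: d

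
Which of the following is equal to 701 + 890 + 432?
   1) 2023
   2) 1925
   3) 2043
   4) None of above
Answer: 1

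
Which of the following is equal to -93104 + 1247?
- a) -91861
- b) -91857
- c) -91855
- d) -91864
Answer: b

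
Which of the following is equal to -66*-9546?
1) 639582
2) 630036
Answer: 2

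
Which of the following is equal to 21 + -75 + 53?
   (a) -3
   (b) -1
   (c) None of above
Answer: b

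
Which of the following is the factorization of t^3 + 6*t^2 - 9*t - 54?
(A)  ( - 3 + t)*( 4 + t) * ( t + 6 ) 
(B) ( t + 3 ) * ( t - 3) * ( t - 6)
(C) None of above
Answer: C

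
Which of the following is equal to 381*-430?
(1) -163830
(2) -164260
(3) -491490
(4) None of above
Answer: 1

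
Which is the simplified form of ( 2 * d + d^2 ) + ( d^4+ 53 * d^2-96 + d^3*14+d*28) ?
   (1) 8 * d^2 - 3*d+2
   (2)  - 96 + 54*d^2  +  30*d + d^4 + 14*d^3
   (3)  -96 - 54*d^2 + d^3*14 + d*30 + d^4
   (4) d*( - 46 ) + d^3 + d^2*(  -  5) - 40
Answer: 2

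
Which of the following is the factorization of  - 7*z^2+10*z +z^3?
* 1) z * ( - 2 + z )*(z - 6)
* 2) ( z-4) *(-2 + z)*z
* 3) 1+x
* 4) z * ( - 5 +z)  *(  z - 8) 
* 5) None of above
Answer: 5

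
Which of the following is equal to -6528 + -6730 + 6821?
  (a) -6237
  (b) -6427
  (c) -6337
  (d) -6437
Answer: d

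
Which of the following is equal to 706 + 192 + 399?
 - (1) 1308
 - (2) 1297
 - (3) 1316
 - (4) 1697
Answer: 2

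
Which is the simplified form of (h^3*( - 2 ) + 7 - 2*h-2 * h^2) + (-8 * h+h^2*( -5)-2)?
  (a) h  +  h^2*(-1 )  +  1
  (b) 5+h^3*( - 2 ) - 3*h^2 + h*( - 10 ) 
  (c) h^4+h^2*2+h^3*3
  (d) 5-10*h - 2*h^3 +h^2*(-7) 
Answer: d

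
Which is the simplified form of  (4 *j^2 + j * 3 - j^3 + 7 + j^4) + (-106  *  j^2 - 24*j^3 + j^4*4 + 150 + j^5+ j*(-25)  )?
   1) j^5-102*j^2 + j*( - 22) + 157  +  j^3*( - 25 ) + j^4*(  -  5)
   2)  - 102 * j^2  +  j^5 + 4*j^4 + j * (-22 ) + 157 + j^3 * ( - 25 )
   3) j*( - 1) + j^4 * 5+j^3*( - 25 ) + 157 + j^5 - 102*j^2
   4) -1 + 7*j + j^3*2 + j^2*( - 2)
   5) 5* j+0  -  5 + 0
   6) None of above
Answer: 6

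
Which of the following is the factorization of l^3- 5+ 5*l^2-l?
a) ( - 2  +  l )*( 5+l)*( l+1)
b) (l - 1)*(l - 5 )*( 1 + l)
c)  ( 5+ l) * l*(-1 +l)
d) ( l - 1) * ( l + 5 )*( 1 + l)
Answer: d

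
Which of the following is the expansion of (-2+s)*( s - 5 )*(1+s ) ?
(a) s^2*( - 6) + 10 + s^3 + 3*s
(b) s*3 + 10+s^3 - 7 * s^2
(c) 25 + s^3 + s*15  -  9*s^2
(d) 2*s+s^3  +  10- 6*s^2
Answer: a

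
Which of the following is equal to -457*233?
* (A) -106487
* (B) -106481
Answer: B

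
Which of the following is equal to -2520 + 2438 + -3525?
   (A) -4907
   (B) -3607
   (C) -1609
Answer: B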